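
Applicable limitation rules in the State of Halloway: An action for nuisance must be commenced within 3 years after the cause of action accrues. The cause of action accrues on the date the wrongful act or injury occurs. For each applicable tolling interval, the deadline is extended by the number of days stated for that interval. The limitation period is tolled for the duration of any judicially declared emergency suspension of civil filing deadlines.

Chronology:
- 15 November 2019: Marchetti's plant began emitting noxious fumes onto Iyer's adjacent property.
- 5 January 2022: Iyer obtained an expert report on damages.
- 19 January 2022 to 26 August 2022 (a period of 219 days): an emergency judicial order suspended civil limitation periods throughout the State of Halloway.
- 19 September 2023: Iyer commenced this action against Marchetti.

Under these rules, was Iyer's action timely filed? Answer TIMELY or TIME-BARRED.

The limitation period began to run on 15 November 2019.
Adding the 3 years base period to 15 November 2019 gives a deadline of 15 November 2022, before any tolling.
The period was tolled for 219 days by the emergency suspension of filing deadlines (19 January 2022 to 26 August 2022), pushing the deadline to 22 June 2023.
Nothing else in the chronology tolls or restarts the period.
The 19 September 2023 filing falls after the 22 June 2023 deadline; the claim is time-barred.

TIME-BARRED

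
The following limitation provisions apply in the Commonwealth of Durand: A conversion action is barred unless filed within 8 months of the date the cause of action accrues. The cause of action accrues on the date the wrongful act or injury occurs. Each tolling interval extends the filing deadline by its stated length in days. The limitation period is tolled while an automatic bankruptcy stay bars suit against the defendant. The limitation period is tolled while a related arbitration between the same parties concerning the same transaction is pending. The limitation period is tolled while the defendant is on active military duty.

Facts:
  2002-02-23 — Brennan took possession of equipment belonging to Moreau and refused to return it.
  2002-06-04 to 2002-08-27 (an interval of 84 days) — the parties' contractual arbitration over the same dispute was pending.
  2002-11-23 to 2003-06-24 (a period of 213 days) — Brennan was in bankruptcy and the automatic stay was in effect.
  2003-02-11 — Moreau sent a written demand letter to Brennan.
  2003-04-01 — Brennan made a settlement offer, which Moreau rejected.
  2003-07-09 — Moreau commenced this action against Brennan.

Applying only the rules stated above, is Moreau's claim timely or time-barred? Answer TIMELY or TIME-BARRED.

The limitation period began to run on 2002-02-23.
Adding the 8 months base period to 2002-02-23 gives a deadline of 2002-10-23, before any tolling.
Because the pending related arbitration ran from 2002-06-04 to 2002-08-27, the deadline is extended by 84 days to 2003-01-15.
Because the automatic bankruptcy stay ran from 2002-11-23 to 2003-06-24, the deadline is extended by 213 days to 2003-08-16.
None of the other events listed affects the running of the period under the stated rules.
Filing on 2003-07-09 beat the 2003-08-16 deadline — the action is timely.

TIMELY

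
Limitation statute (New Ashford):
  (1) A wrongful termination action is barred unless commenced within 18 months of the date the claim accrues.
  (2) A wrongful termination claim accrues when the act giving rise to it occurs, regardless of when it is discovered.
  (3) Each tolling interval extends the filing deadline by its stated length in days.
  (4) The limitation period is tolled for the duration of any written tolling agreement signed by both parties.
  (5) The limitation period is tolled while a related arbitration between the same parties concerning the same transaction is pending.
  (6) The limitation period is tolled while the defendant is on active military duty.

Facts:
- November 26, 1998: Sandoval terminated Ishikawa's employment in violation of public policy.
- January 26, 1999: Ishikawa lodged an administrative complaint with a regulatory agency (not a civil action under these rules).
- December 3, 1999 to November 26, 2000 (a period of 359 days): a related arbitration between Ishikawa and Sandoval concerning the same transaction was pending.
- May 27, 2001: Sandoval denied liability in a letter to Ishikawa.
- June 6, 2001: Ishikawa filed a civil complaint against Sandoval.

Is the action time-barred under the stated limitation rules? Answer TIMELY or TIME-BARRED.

TIME-BARRED

The claim accrued on November 26, 1998, when the wrongful act occurred.
Adding the 18 months base period to November 26, 1998 gives a deadline of May 26, 2000, before any tolling.
Because the pending related arbitration ran from December 3, 1999 to November 26, 2000, the deadline is extended by 359 days to May 20, 2001.
Nothing else in the chronology tolls or restarts the period.
The June 6, 2001 filing falls after the May 20, 2001 deadline; the claim is time-barred.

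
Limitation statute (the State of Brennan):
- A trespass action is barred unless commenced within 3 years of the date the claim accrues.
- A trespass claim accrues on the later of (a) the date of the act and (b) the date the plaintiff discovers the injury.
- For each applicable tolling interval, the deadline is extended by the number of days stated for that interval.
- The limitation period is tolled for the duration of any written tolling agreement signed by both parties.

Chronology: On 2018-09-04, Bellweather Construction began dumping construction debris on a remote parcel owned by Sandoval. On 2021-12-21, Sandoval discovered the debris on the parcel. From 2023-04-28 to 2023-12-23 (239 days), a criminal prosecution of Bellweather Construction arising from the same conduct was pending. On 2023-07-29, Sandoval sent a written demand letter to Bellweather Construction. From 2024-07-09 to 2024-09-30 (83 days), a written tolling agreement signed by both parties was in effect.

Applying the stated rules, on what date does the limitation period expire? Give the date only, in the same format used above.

2025-03-14

Taking the later of the act (2018-09-04) and discovery (2021-12-21), the claim accrued on 2021-12-21.
The untolled deadline — 3 years after 2021-12-21 — is 2024-12-21.
The written tolling agreement from 2024-07-09 to 2024-09-30 tolled the period for 83 days, extending the deadline to 2025-03-14.
Although a criminal prosecution ran from 2023-04-28 to 2023-12-23, the stated rules do not make that a tolling event, so it is disregarded.
None of the other events listed affects the running of the period under the stated rules.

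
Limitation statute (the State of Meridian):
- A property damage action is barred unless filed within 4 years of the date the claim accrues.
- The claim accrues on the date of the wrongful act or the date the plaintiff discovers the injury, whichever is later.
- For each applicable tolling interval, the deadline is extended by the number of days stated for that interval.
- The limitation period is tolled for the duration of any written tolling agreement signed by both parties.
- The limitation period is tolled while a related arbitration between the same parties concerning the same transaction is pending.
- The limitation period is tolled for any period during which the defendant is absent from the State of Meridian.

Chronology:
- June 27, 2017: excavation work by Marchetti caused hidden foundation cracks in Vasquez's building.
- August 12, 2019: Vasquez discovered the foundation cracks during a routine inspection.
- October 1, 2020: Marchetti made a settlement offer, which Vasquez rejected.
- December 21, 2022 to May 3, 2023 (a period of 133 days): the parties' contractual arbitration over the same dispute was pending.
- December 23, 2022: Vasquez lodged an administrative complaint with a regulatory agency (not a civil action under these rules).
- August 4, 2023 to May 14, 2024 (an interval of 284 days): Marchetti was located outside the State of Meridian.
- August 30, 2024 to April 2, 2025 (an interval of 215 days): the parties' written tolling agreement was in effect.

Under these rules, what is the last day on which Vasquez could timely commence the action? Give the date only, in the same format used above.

May 5, 2025

Taking the later of the act (June 27, 2017) and discovery (August 12, 2019), the claim accrued on August 12, 2019.
The untolled deadline — 4 years after August 12, 2019 — is August 12, 2023.
The period was tolled for 133 days by the pending related arbitration (December 21, 2022 to May 3, 2023), pushing the deadline to December 23, 2023.
Because the defendant's absence from the jurisdiction ran from August 4, 2023 to May 14, 2024, the deadline is extended by 284 days to October 2, 2024.
Because the written tolling agreement ran from August 30, 2024 to April 2, 2025, the deadline is extended by 215 days to May 5, 2025.
The other events in the timeline have no effect on the limitation period under the stated rules.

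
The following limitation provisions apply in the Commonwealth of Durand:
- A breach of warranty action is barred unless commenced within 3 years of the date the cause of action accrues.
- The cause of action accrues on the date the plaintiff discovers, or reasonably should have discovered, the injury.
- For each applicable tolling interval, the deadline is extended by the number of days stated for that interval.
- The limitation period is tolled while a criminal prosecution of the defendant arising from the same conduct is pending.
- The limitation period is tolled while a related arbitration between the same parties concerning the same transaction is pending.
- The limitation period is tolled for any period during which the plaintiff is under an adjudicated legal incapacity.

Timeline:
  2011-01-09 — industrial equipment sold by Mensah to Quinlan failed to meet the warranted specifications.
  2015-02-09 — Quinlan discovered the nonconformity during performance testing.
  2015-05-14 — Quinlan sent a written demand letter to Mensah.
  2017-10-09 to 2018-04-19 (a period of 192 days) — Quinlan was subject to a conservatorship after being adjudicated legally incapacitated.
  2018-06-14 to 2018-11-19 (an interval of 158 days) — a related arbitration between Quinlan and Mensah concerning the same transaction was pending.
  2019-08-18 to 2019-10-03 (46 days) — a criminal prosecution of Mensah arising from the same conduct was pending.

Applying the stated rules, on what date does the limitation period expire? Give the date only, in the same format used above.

Accrual is tied to discovery, so the period began on 2015-02-09 rather than on 2011-01-09 when the act occurred.
3 years from 2015-02-09 is 2018-02-09.
The plaintiff's legal incapacity from 2017-10-09 to 2018-04-19 tolled the period for 192 days, extending the deadline to 2018-08-20.
Because the pending related arbitration ran from 2018-06-14 to 2018-11-19, the deadline is extended by 158 days to 2019-01-25.
The pending criminal prosecution starting 2019-08-18 came too late — the period had run on 2019-01-25 — and so does not extend the deadline.
None of the other events listed affects the running of the period under the stated rules.

2019-01-25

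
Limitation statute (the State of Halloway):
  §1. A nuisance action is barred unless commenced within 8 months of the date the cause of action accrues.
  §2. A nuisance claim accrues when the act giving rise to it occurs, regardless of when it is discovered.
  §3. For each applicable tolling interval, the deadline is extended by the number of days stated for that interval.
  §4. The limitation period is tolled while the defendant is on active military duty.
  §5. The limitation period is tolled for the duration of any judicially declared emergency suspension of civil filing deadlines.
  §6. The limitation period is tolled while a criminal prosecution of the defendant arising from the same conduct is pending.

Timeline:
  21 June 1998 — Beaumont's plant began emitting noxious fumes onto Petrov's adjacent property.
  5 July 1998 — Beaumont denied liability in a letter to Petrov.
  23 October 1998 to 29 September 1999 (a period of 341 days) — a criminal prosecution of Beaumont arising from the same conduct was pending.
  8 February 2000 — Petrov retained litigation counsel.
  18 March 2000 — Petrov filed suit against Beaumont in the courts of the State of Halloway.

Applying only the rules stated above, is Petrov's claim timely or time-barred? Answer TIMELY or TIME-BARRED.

The claim accrued on 21 June 1998, when the wrongful act occurred.
8 months from 21 June 1998 is 21 February 1999.
The pending criminal prosecution from 23 October 1998 to 29 September 1999 tolled the period for 341 days, extending the deadline to 28 January 2000.
Nothing else in the chronology tolls or restarts the period.
Filing on 18 March 2000 missed the 28 January 2000 deadline — the action is time-barred.

TIME-BARRED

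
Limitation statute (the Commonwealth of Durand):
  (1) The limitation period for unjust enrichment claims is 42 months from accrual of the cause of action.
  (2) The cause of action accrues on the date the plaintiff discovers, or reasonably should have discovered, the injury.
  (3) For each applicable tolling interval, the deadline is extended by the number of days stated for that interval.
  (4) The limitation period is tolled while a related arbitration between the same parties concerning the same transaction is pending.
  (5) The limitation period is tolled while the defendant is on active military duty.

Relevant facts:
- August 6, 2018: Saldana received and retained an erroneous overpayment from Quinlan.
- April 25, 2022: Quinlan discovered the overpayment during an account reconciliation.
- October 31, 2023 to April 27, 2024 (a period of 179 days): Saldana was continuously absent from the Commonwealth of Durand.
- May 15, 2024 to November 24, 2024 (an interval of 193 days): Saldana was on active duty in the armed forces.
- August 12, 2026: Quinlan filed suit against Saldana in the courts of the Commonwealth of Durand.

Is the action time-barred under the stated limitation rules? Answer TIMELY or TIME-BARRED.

TIME-BARRED

The claim did not accrue until Quinlan discovered the injury on April 25, 2022; the August 6, 2018 act date does not start the clock under the stated rule.
Adding the 42 months base period to April 25, 2022 gives a deadline of October 25, 2025, before any tolling.
Because the defendant's active military service ran from May 15, 2024 to November 24, 2024, the deadline is extended by 193 days to May 6, 2026.
The defendant's absence from the jurisdiction from October 31, 2023 to April 27, 2024 does not toll the period, because no stated rule makes the defendant's absence a tolling event.
The August 12, 2026 filing falls after the May 6, 2026 deadline; the claim is time-barred.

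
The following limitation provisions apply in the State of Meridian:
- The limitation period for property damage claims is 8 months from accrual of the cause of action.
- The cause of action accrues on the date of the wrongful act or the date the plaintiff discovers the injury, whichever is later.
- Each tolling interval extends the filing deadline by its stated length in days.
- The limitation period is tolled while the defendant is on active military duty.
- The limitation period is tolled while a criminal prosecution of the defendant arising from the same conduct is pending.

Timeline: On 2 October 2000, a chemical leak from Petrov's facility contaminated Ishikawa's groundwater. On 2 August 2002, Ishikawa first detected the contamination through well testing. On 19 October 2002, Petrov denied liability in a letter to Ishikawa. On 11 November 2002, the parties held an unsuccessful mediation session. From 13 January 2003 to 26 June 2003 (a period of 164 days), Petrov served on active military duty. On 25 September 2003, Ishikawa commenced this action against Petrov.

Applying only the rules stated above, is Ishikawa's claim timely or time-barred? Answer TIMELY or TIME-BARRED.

TIME-BARRED

Taking the later of the act (2 October 2000) and discovery (2 August 2002), the claim accrued on 2 August 2002.
8 months from 2 August 2002 is 2 April 2003.
Because the defendant's active military service ran from 13 January 2003 to 26 June 2003, the deadline is extended by 164 days to 13 September 2003.
Nothing else in the chronology tolls or restarts the period.
Filing on 25 September 2003 missed the 13 September 2003 deadline — the action is time-barred.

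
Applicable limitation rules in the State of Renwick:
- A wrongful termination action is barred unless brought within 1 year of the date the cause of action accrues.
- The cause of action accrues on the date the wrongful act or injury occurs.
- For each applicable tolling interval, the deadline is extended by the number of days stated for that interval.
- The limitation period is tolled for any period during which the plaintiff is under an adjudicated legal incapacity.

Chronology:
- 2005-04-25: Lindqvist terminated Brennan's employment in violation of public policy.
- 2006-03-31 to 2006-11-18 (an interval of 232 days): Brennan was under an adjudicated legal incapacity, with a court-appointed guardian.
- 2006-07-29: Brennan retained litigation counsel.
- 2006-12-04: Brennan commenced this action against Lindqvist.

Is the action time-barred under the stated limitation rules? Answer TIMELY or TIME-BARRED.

The cause of action accrued on 2005-04-25, the date of the act.
The untolled deadline — 1 year after 2005-04-25 — is 2006-04-25.
Because the plaintiff's legal incapacity ran from 2006-03-31 to 2006-11-18, the deadline is extended by 232 days to 2006-12-13.
None of the other events listed affects the running of the period under the stated rules.
Brennan filed on 2006-12-04, before the 2006-12-13 deadline, so the action is timely.

TIMELY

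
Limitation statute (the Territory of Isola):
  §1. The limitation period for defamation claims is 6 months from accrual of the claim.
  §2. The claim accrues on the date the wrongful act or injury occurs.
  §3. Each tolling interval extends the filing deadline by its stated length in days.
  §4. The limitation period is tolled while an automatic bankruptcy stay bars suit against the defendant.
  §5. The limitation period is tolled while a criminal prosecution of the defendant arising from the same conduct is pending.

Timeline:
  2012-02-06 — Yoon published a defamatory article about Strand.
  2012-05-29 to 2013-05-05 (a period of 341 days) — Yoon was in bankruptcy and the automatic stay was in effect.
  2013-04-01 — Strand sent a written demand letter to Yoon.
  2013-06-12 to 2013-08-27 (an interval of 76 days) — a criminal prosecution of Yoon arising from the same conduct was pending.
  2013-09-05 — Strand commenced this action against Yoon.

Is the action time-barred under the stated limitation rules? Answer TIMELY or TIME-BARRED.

TIMELY

The claim accrued on 2012-02-06, when the wrongful act occurred.
Adding the 6 months base period to 2012-02-06 gives a deadline of 2012-08-06, before any tolling.
The automatic bankruptcy stay from 2012-05-29 to 2013-05-05 tolled the period for 341 days, extending the deadline to 2013-07-13.
Because the pending criminal prosecution ran from 2013-06-12 to 2013-08-27, the deadline is extended by 76 days to 2013-09-27.
The other events in the timeline have no effect on the limitation period under the stated rules.
The 2013-09-05 filing precedes the 2013-09-27 deadline; the claim is timely.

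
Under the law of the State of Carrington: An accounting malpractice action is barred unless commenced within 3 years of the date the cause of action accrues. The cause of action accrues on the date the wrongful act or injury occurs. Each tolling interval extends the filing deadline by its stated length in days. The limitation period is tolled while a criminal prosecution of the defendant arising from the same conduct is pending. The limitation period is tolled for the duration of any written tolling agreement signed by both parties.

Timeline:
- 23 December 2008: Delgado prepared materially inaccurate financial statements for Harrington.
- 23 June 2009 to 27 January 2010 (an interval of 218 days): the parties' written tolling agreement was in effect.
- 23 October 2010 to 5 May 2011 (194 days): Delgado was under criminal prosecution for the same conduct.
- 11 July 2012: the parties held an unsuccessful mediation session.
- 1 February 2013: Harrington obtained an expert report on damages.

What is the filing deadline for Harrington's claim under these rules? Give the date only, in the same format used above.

The limitation period began to run on 23 December 2008.
3 years from 23 December 2008 is 23 December 2011.
The period was tolled for 218 days by the written tolling agreement (23 June 2009 to 27 January 2010), pushing the deadline to 28 July 2012.
Because the pending criminal prosecution ran from 23 October 2010 to 5 May 2011, the deadline is extended by 194 days to 7 February 2013.
The other events in the timeline have no effect on the limitation period under the stated rules.

7 February 2013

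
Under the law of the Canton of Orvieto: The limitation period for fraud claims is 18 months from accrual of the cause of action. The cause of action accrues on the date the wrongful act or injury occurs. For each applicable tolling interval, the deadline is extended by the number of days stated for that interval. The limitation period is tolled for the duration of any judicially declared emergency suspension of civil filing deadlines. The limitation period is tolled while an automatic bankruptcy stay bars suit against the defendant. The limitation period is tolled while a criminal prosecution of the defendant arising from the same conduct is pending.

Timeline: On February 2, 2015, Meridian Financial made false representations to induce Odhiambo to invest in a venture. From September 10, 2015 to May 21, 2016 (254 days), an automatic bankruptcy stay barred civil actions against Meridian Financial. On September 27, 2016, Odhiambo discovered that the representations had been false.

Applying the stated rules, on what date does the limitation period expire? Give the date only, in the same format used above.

April 13, 2017

Because the rule ties accrual to occurrence, the claim accrued on February 2, 2015, not on the September 27, 2016 discovery date.
18 months from February 2, 2015 is August 2, 2016.
The period was tolled for 254 days by the automatic bankruptcy stay (September 10, 2015 to May 21, 2016), pushing the deadline to April 13, 2017.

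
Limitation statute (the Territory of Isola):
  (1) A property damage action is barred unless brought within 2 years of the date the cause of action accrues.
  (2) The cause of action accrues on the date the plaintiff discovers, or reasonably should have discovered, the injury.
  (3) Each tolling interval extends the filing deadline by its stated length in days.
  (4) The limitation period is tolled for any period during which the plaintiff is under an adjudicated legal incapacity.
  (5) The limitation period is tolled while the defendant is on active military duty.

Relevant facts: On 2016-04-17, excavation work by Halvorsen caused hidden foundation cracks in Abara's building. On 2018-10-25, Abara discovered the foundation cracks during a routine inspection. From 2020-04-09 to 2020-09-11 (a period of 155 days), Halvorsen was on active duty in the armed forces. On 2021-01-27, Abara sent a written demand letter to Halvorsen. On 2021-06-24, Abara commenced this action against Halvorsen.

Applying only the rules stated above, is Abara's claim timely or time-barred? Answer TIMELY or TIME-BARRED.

Under the discovery rule, the claim accrued on 2018-10-25, when Abara discovered the injury — not on the 2016-04-17 date of the underlying act.
The untolled deadline — 2 years after 2018-10-25 — is 2020-10-25.
The defendant's active military service from 2020-04-09 to 2020-09-11 tolled the period for 155 days, extending the deadline to 2021-03-29.
Nothing else in the chronology tolls or restarts the period.
Filing on 2021-06-24 missed the 2021-03-29 deadline — the action is time-barred.

TIME-BARRED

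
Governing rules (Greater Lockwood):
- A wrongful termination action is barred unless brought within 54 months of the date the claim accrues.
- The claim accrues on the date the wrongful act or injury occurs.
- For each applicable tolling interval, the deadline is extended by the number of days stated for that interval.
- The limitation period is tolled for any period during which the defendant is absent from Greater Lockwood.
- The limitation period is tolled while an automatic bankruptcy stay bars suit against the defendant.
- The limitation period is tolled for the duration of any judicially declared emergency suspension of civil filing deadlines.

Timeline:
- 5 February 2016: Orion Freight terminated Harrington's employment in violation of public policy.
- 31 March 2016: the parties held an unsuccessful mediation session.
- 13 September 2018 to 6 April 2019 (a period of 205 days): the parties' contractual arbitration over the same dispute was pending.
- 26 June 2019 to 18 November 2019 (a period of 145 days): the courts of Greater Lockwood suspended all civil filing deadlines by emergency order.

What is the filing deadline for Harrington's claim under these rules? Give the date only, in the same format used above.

The claim accrued on 5 February 2016, the date of the act.
The untolled deadline — 54 months after 5 February 2016 — is 5 August 2020.
The period was tolled for 145 days by the emergency suspension of filing deadlines (26 June 2019 to 18 November 2019), pushing the deadline to 28 December 2020.
The pending related arbitration from 13 September 2018 to 6 April 2019 does not toll the period, because no stated rule makes a pending arbitration a tolling event.
None of the other events listed affects the running of the period under the stated rules.

28 December 2020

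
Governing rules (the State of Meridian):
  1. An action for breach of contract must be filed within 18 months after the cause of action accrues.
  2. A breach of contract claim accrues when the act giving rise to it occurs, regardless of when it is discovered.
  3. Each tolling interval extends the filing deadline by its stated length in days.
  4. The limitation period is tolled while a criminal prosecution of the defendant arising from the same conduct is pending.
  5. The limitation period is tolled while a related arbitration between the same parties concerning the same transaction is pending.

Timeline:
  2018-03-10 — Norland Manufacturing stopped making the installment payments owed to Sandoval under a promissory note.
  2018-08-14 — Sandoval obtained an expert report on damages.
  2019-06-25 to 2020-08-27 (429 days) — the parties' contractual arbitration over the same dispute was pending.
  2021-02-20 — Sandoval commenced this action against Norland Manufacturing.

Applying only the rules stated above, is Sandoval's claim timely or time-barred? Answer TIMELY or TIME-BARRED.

TIME-BARRED

The limitation period began to run on 2018-03-10.
18 months from 2018-03-10 is 2019-09-10.
Because the pending related arbitration ran from 2019-06-25 to 2020-08-27, the deadline is extended by 429 days to 2020-11-12.
Nothing else in the chronology tolls or restarts the period.
The 2021-02-20 filing falls after the 2020-11-12 deadline; the claim is time-barred.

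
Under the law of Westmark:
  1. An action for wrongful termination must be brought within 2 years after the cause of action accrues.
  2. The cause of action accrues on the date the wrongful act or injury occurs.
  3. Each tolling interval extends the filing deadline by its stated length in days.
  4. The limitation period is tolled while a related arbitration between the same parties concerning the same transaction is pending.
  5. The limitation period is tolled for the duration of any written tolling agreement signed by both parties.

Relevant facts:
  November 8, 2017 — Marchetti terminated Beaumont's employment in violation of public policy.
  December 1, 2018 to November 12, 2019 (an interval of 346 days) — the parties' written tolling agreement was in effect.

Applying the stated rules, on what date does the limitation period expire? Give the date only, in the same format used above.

The cause of action accrued on November 8, 2017, the date of the act.
The untolled deadline — 2 years after November 8, 2017 — is November 8, 2019.
Because the written tolling agreement ran from December 1, 2018 to November 12, 2019, the deadline is extended by 346 days to October 19, 2020.

October 19, 2020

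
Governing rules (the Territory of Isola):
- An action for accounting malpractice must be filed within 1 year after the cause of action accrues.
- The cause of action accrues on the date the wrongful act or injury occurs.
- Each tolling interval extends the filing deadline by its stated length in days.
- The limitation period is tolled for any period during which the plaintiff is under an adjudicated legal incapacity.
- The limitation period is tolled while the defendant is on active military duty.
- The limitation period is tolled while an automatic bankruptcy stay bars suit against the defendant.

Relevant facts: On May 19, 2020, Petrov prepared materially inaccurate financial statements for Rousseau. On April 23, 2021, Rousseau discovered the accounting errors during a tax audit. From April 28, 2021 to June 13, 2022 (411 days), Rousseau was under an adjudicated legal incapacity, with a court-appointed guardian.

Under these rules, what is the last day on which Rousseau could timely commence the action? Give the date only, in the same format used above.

July 4, 2022

Accrual is governed by the date of the act, so the period began to run on May 19, 2020; the later discovery on April 23, 2021 is irrelevant under the stated rule.
The untolled deadline — 1 year after May 19, 2020 — is May 19, 2021.
Because the plaintiff's legal incapacity ran from April 28, 2021 to June 13, 2022, the deadline is extended by 411 days to July 4, 2022.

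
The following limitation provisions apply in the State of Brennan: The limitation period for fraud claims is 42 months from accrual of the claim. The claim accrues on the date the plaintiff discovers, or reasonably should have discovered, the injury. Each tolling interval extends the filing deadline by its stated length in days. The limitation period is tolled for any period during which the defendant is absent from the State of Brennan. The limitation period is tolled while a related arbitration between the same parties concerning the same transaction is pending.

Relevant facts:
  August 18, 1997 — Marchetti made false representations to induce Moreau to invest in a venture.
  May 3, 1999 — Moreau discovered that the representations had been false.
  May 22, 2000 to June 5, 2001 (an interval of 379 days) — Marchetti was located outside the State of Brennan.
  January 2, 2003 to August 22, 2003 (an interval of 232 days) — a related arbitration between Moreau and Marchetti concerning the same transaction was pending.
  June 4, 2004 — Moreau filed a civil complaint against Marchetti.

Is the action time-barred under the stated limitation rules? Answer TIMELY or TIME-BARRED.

TIMELY

Under the discovery rule, the claim accrued on May 3, 1999, when Moreau discovered the injury — not on the August 18, 1997 date of the underlying act.
Adding the 42 months base period to May 3, 1999 gives a deadline of November 3, 2002, before any tolling.
Because the defendant's absence from the jurisdiction ran from May 22, 2000 to June 5, 2001, the deadline is extended by 379 days to November 17, 2003.
Because the pending related arbitration ran from January 2, 2003 to August 22, 2003, the deadline is extended by 232 days to July 6, 2004.
The June 4, 2004 filing precedes the July 6, 2004 deadline; the claim is timely.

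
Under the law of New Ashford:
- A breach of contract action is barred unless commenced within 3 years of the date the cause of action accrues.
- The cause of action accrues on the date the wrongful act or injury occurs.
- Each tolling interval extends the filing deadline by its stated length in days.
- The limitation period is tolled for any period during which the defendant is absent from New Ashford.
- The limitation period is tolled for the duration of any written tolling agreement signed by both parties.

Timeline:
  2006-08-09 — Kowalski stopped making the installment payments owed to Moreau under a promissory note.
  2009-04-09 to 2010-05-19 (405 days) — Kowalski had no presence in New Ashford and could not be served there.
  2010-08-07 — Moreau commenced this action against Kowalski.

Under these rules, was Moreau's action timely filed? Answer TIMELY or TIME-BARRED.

TIMELY

The claim accrued on 2006-08-09, when the wrongful act occurred.
The untolled deadline — 3 years after 2006-08-09 — is 2009-08-09.
Because the defendant's absence from the jurisdiction ran from 2009-04-09 to 2010-05-19, the deadline is extended by 405 days to 2010-09-18.
Moreau filed on 2010-08-07, before the 2010-09-18 deadline, so the action is timely.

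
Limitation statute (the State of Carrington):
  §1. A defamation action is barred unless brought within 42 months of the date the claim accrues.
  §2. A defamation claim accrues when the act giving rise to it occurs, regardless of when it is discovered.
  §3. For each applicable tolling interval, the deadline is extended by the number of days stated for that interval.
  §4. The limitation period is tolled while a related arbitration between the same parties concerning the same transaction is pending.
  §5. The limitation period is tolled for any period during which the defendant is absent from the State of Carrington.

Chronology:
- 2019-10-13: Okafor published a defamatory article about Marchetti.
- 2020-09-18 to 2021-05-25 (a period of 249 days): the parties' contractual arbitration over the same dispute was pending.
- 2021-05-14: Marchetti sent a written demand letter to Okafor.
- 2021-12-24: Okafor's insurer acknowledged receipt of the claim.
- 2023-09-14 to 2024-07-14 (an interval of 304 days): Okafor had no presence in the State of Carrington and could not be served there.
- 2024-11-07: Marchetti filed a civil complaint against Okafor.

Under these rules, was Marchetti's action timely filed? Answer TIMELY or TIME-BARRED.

TIME-BARRED

The claim accrued on 2019-10-13, when the wrongful act occurred.
42 months from 2019-10-13 is 2023-04-13.
Because the pending related arbitration ran from 2020-09-18 to 2021-05-25, the deadline is extended by 249 days to 2023-12-18.
The defendant's absence from the jurisdiction from 2023-09-14 to 2024-07-14 tolled the period for 304 days, extending the deadline to 2024-10-17.
The other events in the timeline have no effect on the limitation period under the stated rules.
Filing on 2024-11-07 missed the 2024-10-17 deadline — the action is time-barred.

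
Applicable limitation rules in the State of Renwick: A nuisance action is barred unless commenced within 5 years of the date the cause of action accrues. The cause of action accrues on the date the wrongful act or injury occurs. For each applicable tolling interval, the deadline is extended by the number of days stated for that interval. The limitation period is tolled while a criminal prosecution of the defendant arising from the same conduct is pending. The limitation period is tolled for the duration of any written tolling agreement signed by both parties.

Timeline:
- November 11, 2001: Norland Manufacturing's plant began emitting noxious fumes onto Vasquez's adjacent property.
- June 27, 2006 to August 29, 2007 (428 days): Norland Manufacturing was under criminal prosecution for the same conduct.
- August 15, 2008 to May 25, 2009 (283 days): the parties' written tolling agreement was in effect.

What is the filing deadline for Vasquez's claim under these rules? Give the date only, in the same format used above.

January 13, 2008

The claim accrued on November 11, 2001, when the wrongful act occurred.
5 years from November 11, 2001 is November 11, 2006.
The pending criminal prosecution from June 27, 2006 to August 29, 2007 tolled the period for 428 days, extending the deadline to January 13, 2008.
The written tolling agreement starting August 15, 2008 came too late — the period had run on January 13, 2008 — and so does not extend the deadline.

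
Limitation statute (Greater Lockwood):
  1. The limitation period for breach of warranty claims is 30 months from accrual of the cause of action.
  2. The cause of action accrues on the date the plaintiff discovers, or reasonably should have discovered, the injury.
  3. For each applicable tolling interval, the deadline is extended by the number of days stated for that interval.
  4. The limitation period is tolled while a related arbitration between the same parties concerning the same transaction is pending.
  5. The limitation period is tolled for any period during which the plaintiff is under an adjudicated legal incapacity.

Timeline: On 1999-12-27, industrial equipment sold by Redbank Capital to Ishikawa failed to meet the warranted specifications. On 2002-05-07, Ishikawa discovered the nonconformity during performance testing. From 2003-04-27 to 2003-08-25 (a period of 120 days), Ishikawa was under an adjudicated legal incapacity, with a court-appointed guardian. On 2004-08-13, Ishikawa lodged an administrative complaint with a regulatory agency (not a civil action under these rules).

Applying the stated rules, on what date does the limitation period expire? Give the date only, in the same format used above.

2005-03-07

Accrual is tied to discovery, so the period began on 2002-05-07 rather than on 1999-12-27 when the act occurred.
The untolled deadline — 30 months after 2002-05-07 — is 2004-11-07.
Because the plaintiff's legal incapacity ran from 2003-04-27 to 2003-08-25, the deadline is extended by 120 days to 2005-03-07.
The other events in the timeline have no effect on the limitation period under the stated rules.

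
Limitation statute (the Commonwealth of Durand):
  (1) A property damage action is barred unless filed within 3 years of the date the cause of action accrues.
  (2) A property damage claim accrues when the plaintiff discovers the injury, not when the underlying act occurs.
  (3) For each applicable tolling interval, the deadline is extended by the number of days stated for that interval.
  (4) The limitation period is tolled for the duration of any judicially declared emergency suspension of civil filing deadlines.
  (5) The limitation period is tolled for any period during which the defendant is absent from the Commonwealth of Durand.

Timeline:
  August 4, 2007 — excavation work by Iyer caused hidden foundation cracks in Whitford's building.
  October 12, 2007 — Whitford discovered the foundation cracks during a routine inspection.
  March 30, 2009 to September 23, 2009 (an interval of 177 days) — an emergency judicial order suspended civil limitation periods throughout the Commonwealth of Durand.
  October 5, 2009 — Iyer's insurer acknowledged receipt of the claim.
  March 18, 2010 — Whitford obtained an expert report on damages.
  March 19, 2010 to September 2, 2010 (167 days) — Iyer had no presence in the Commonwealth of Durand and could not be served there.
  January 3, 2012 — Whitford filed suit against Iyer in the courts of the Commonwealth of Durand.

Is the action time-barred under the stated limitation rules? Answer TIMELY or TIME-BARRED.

Under the discovery rule, the claim accrued on October 12, 2007, when Whitford discovered the injury — not on the August 4, 2007 date of the underlying act.
3 years from October 12, 2007 is October 12, 2010.
The emergency suspension of filing deadlines from March 30, 2009 to September 23, 2009 tolled the period for 177 days, extending the deadline to April 7, 2011.
The period was tolled for 167 days by the defendant's absence from the jurisdiction (March 19, 2010 to September 2, 2010), pushing the deadline to September 21, 2011.
None of the other events listed affects the running of the period under the stated rules.
Whitford filed on January 3, 2012, after the September 21, 2011 deadline, so the action is time-barred.

TIME-BARRED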